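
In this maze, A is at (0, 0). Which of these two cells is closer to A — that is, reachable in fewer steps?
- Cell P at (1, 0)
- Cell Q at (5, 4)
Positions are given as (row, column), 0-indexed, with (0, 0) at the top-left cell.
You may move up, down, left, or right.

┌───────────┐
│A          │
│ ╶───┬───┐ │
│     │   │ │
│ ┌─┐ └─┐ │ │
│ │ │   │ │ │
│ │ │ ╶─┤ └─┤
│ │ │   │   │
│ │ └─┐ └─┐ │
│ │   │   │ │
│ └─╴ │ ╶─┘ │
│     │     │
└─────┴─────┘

Shortest path A → P at (1, 0): 1 steps
Shortest path A → Q at (5, 4): 9 steps

P is closer (1 steps vs 9 steps).

Path to P:

┌───────────┐
│A          │
│ ╶───┬───┐ │
│P    │   │ │
│ ┌─┐ └─┐ │ │
│ │ │   │ │ │
│ │ │ ╶─┤ └─┤
│ │ │   │   │
│ │ └─┐ └─┐ │
│ │   │   │ │
│ └─╴ │ ╶─┘ │
│     │     │
└─────┴─────┘

Path to Q:

┌───────────┐
│A          │
│ ╶───┬───┐ │
│↳ → ↓│   │ │
│ ┌─┐ └─┐ │ │
│ │ │↓  │ │ │
│ │ │ ╶─┤ └─┤
│ │ │↳ ↓│   │
│ │ └─┐ └─┐ │
│ │   │↓  │ │
│ └─╴ │ ╶─┘ │
│     │↳ Q  │
└─────┴─────┘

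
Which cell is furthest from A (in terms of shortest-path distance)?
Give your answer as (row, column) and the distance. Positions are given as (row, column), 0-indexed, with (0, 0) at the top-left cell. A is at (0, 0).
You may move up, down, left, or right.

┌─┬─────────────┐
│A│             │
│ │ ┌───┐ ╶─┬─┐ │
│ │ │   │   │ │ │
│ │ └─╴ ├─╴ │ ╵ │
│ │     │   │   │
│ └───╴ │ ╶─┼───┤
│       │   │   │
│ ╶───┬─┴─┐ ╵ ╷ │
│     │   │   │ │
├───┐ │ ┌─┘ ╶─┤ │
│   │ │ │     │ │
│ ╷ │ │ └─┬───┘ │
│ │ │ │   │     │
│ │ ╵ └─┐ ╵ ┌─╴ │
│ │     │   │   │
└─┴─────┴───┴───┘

Computing BFS distances from A to all cells:
Furthest cell: (4, 4)
Distance: 36 steps

Path from A to the furthest cell:

┌─┬─────────────┐
│A│↱ → → ↓      │
│ │ ┌───┐ ╶─┬─┐ │
│↓│↑│   │↳ ↓│ │ │
│ │ └─╴ ├─╴ │ ╵ │
│↓│↑ ← ↰│↓ ↲│   │
│ └───╴ │ ╶─┼───┤
│↳ → → ↑│↳ ↓│↱ ↓│
│ ╶───┬─┴─┐ ╵ ╷ │
│     │↱ B│↳ ↑│↓│
├───┐ │ ┌─┘ ╶─┤ │
│   │ │↑│     │↓│
│ ╷ │ │ └─┬───┘ │
│ │ │ │↑ ↰│↓ ← ↲│
│ │ ╵ └─┐ ╵ ┌─╴ │
│ │     │↑ ↲│   │
└─┴─────┴───┴───┘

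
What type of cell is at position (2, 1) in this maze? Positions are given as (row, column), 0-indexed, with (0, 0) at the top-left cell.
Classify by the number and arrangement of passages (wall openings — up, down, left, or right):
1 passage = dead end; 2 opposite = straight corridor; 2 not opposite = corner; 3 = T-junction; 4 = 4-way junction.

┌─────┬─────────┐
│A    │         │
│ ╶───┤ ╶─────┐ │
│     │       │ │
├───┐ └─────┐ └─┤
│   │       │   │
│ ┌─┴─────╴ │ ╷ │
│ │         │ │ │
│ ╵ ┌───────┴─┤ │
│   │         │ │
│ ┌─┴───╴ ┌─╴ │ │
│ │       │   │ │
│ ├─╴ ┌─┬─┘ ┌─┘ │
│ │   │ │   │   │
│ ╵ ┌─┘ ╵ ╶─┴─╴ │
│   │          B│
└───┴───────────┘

Checking cell at (2, 1):
Number of passages: 1
Cell type: dead end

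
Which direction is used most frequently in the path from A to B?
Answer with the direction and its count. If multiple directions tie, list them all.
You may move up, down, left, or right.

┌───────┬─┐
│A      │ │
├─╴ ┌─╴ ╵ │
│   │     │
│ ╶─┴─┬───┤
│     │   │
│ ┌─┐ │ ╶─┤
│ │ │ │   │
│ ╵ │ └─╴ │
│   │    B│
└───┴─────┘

Directions: right, down, left, down, right, right, down, down, right, right
Counts: {'right': 5, 'down': 4, 'left': 1}
Most common: right (5 times)

Solution:

┌───────┬─┐
│A ↓    │ │
├─╴ ┌─╴ ╵ │
│↓ ↲│     │
│ ╶─┴─┬───┤
│↳ → ↓│   │
│ ┌─┐ │ ╶─┤
│ │ │↓│   │
│ ╵ │ └─╴ │
│   │↳ → B│
└───┴─────┘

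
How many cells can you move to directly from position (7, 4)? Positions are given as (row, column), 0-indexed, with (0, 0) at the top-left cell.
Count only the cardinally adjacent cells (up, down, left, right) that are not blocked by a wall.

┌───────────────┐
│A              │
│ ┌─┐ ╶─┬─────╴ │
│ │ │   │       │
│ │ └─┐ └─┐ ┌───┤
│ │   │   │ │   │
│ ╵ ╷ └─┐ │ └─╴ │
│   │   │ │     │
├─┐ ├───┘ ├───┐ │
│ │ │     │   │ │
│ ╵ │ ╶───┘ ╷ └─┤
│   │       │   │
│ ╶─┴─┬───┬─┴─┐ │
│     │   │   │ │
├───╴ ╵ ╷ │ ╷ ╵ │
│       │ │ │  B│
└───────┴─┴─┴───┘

Checking passable neighbors of (7, 4):
Neighbors: (6, 4)
Count: 1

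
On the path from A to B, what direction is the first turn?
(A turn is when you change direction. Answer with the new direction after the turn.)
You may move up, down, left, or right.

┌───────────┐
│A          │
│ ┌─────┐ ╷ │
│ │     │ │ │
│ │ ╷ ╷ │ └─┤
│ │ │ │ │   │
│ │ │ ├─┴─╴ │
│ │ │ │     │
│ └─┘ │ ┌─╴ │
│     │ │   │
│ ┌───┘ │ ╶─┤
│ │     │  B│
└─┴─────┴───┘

Directions: right, right, right, right, down, down, right, down, down, left, down, right
First turn direction: down

Solution:

┌───────────┐
│A → → → ↓  │
│ ┌─────┐ ╷ │
│ │     │↓│ │
│ │ ╷ ╷ │ └─┤
│ │ │ │ │↳ ↓│
│ │ │ ├─┴─╴ │
│ │ │ │    ↓│
│ └─┘ │ ┌─╴ │
│     │ │↓ ↲│
│ ┌───┘ │ ╶─┤
│ │     │↳ B│
└─┴─────┴───┘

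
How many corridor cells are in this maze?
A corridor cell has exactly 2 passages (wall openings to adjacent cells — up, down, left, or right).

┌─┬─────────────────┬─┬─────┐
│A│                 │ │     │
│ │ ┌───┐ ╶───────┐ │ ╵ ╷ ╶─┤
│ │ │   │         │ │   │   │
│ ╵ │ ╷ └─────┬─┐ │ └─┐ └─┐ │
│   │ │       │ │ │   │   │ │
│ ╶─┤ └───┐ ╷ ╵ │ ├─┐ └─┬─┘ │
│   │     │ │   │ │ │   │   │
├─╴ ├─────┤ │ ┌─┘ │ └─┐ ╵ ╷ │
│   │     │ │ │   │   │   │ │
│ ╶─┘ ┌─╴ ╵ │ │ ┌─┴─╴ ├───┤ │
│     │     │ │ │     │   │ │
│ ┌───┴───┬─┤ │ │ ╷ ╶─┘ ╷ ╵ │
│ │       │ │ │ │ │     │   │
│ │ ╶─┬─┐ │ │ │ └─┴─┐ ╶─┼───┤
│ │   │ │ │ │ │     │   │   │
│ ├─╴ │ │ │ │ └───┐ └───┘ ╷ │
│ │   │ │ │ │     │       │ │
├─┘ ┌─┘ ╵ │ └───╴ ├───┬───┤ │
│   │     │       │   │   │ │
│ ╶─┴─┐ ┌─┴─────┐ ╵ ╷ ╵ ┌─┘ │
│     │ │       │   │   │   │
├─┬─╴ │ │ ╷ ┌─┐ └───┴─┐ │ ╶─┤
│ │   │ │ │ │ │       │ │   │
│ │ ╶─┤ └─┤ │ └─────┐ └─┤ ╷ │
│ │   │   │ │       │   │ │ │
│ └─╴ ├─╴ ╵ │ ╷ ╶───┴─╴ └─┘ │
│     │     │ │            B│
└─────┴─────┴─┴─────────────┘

Counting cells with exactly 2 passages:
Total corridor cells: 153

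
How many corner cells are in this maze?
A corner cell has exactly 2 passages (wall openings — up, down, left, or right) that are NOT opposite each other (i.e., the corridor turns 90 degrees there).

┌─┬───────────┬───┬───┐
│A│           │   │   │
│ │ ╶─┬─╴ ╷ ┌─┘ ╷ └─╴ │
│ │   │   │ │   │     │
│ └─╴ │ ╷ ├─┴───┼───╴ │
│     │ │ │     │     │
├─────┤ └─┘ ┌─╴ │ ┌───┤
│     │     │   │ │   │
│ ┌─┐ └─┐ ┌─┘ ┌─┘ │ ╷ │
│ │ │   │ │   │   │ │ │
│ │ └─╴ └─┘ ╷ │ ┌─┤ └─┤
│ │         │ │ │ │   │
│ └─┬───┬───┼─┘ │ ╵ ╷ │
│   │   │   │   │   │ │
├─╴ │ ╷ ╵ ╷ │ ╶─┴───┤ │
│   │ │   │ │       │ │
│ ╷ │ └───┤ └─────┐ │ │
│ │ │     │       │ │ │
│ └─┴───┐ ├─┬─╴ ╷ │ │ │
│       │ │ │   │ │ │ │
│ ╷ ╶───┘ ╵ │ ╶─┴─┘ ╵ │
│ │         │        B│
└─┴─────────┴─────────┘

Counting corner cells (2 non-opposite passages):
Total corners: 56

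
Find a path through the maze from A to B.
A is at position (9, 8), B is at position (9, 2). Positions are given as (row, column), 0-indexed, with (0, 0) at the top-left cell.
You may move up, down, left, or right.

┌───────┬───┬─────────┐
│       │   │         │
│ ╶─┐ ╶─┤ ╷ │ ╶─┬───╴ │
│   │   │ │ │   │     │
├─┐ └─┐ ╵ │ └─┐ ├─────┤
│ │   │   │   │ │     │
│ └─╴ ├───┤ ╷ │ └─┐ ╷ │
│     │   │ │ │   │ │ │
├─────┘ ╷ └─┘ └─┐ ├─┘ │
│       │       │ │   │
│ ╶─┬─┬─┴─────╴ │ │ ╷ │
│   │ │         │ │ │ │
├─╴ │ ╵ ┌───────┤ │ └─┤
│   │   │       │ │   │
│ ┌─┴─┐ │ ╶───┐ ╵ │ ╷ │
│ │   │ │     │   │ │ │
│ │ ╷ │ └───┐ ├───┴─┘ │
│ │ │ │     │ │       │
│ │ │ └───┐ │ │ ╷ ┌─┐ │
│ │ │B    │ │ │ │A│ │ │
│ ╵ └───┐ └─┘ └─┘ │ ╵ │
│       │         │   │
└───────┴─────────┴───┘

Finding the shortest path from (9, 8) to (9, 2):
Path length: 8 steps
Directions: down → left → left → left → left → up → left → left

Solution:

┌───────┬───┬─────────┐
│       │   │         │
│ ╶─┐ ╶─┤ ╷ │ ╶─┬───╴ │
│   │   │ │ │   │     │
├─┐ └─┐ ╵ │ └─┐ ├─────┤
│ │   │   │   │ │     │
│ └─╴ ├───┤ ╷ │ └─┐ ╷ │
│     │   │ │ │   │ │ │
├─────┘ ╷ └─┘ └─┐ ├─┘ │
│       │       │ │   │
│ ╶─┬─┬─┴─────╴ │ │ ╷ │
│   │ │         │ │ │ │
├─╴ │ ╵ ┌───────┤ │ └─┤
│   │   │       │ │   │
│ ┌─┴─┐ │ ╶───┐ ╵ │ ╷ │
│ │   │ │     │   │ │ │
│ │ ╷ │ └───┐ ├───┴─┘ │
│ │ │ │     │ │       │
│ │ │ └───┐ │ │ ╷ ┌─┐ │
│ │ │B ← ↰│ │ │ │A│ │ │
│ ╵ └───┐ └─┘ └─┘ │ ╵ │
│       │↑ ← ← ← ↲│   │
└───────┴─────────┴───┘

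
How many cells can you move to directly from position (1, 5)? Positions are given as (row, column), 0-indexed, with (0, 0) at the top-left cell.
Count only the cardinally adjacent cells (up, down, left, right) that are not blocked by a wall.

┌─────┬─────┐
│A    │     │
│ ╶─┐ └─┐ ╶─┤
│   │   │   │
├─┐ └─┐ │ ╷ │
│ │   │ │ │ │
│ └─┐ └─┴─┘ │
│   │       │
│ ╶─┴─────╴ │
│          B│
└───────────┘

Checking passable neighbors of (1, 5):
Neighbors: (2, 5), (1, 4)
Count: 2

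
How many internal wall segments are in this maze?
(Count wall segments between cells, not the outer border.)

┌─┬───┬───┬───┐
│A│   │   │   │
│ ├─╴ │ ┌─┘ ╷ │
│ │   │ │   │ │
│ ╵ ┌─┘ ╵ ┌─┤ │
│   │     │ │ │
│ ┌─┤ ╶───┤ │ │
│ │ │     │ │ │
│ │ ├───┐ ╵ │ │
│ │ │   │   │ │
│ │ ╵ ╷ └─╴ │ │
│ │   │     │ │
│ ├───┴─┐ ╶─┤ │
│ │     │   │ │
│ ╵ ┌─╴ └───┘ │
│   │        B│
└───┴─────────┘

Counting internal wall segments:
Total internal walls: 42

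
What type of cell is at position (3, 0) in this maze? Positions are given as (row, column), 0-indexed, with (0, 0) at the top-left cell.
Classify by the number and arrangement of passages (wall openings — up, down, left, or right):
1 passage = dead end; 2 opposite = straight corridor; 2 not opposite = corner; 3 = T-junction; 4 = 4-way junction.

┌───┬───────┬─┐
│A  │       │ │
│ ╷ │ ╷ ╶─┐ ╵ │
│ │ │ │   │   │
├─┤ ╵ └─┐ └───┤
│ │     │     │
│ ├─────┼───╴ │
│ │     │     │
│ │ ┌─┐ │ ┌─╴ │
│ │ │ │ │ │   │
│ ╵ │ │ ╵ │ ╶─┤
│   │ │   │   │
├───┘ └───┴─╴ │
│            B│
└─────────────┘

Checking cell at (3, 0):
Number of passages: 2
Cell type: straight corridor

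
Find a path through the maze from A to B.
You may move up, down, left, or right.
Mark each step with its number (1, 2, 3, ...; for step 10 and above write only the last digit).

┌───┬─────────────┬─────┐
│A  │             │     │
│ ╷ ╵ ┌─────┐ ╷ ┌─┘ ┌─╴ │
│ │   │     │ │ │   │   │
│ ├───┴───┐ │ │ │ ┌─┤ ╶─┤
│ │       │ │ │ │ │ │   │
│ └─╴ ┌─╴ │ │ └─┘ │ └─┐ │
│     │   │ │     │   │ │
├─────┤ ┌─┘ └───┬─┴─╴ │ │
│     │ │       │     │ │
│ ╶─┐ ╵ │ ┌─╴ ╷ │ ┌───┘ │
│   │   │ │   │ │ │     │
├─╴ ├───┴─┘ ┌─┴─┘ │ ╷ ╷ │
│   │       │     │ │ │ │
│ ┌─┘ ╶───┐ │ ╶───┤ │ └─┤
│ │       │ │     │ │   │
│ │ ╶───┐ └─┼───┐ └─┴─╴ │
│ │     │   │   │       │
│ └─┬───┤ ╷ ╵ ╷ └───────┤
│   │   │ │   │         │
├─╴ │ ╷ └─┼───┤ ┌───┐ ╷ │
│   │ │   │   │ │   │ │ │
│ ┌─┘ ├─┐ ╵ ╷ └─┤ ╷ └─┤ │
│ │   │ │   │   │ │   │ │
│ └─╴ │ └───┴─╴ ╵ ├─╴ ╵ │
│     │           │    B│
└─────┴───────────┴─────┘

Finding the shortest path through the maze:
Path length: 51 steps
Directions: down → down → down → right → right → up → right → right → down → left → down → down → left → up → left → left → down → right → down → left → down → down → down → right → down → left → down → down → right → right → up → up → up → right → down → right → down → right → up → right → down → right → down → right → up → up → right → down → right → down → right

Solution:

┌───┬─────────────┬─────┐
│A  │             │     │
│ ╷ ╵ ┌─────┐ ╷ ┌─┘ ┌─╴ │
│1│   │     │ │ │   │   │
│ ├───┴───┐ │ │ │ ┌─┤ ╶─┤
│2│  6 7 8│ │ │ │ │ │   │
│ └─╴ ┌─╴ │ │ └─┘ │ └─┐ │
│3 4 5│0 9│ │     │   │ │
├─────┤ ┌─┘ └───┬─┴─╴ │ │
│6 5 4│1│       │     │ │
│ ╶─┐ ╵ │ ┌─╴ ╷ │ ┌───┘ │
│7 8│3 2│ │   │ │ │     │
├─╴ ├───┴─┘ ┌─┴─┘ │ ╷ ╷ │
│0 9│       │     │ │ │ │
│ ┌─┘ ╶───┐ │ ╶───┤ │ └─┤
│1│       │ │     │ │   │
│ │ ╶───┐ └─┼───┐ └─┴─╴ │
│2│     │   │   │       │
│ └─┬───┤ ╷ ╵ ╷ └───────┤
│3 4│3 4│ │   │         │
├─╴ │ ╷ └─┼───┤ ┌───┐ ╷ │
│6 5│2│5 6│9 0│ │6 7│ │ │
│ ┌─┘ ├─┐ ╵ ╷ └─┤ ╷ └─┤ │
│7│  1│ │7 8│1 2│5│8 9│ │
│ └─╴ │ └───┴─╴ ╵ ├─╴ ╵ │
│8 9 0│        3 4│  0 B│
└─────┴───────────┴─────┘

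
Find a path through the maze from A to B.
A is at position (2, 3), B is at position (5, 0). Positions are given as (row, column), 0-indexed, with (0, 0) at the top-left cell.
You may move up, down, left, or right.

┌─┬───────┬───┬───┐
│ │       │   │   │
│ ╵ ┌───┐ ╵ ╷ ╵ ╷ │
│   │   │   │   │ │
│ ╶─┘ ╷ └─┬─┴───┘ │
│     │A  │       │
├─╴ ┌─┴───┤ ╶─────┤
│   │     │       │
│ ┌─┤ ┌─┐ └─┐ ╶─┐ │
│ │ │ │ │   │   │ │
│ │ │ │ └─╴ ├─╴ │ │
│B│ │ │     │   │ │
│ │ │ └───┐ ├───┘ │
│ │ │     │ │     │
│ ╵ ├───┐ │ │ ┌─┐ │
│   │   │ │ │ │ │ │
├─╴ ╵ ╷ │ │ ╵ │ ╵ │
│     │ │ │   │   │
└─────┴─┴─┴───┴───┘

Finding the shortest path from (2, 3) to (5, 0):
Path length: 8 steps
Directions: up → left → down → left → down → left → down → down

Solution:

┌─┬───────┬───┬───┐
│ │       │   │   │
│ ╵ ┌───┐ ╵ ╷ ╵ ╷ │
│   │↓ ↰│   │   │ │
│ ╶─┘ ╷ └─┬─┴───┘ │
│  ↓ ↲│A  │       │
├─╴ ┌─┴───┤ ╶─────┤
│↓ ↲│     │       │
│ ┌─┤ ┌─┐ └─┐ ╶─┐ │
│↓│ │ │ │   │   │ │
│ │ │ │ └─╴ ├─╴ │ │
│B│ │ │     │   │ │
│ │ │ └───┐ ├───┘ │
│ │ │     │ │     │
│ ╵ ├───┐ │ │ ┌─┐ │
│   │   │ │ │ │ │ │
├─╴ ╵ ╷ │ │ ╵ │ ╵ │
│     │ │ │   │   │
└─────┴─┴─┴───┴───┘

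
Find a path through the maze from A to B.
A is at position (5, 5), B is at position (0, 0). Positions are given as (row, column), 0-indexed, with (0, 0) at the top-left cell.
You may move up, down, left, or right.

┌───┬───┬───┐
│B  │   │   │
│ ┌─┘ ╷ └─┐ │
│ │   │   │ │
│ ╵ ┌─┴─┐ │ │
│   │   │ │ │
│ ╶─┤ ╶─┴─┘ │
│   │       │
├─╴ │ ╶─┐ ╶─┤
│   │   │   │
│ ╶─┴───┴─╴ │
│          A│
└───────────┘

Finding the shortest path from (5, 5) to (0, 0):
Path length: 12 steps
Directions: left → left → left → left → left → up → right → up → left → up → up → up

Solution:

┌───┬───┬───┐
│B  │   │   │
│ ┌─┘ ╷ └─┐ │
│↑│   │   │ │
│ ╵ ┌─┴─┐ │ │
│↑  │   │ │ │
│ ╶─┤ ╶─┴─┘ │
│↑ ↰│       │
├─╴ │ ╶─┐ ╶─┤
│↱ ↑│   │   │
│ ╶─┴───┴─╴ │
│↑ ← ← ← ← A│
└───────────┘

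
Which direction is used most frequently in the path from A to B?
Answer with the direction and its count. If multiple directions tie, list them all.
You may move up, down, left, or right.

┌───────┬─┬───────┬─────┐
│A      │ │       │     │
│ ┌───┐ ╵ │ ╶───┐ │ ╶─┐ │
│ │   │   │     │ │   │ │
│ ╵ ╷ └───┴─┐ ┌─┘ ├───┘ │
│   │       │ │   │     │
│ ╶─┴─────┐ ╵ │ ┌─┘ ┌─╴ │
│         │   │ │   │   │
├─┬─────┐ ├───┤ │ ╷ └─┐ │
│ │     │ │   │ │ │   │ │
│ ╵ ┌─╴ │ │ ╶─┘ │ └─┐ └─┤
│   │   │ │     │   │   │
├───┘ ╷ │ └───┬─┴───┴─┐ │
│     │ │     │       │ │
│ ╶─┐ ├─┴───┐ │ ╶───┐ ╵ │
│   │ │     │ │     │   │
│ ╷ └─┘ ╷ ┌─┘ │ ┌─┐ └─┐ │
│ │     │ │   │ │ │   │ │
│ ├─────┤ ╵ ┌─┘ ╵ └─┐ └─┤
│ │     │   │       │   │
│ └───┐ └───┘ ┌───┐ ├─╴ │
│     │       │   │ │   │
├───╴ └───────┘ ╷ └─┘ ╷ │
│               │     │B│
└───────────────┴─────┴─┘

Directions: down, down, down, right, right, right, right, down, down, down, right, right, down, down, left, down, left, up, up, left, down, left, left, up, left, down, down, down, right, right, down, right, right, right, right, right, up, right, down, right, right, up, right, down
Counts: {'down': 16, 'right': 17, 'left': 6, 'up': 5}
Most common: right (17 times)

Solution:

┌───────┬─┬───────┬─────┐
│A      │ │       │     │
│ ┌───┐ ╵ │ ╶───┐ │ ╶─┐ │
│↓│   │   │     │ │   │ │
│ ╵ ╷ └───┴─┐ ┌─┘ ├───┘ │
│↓  │       │ │   │     │
│ ╶─┴─────┐ ╵ │ ┌─┘ ┌─╴ │
│↳ → → → ↓│   │ │   │   │
├─┬─────┐ ├───┤ │ ╷ └─┐ │
│ │     │↓│   │ │ │   │ │
│ ╵ ┌─╴ │ │ ╶─┘ │ └─┐ └─┤
│   │   │↓│     │   │   │
├───┘ ╷ │ └───┬─┴───┴─┐ │
│     │ │↳ → ↓│       │ │
│ ╶─┐ ├─┴───┐ │ ╶───┐ ╵ │
│↓ ↰│ │↓ ↰  │↓│     │   │
│ ╷ └─┘ ╷ ┌─┘ │ ┌─┐ └─┐ │
│↓│↑ ← ↲│↑│↓ ↲│ │ │   │ │
│ ├─────┤ ╵ ┌─┘ ╵ └─┐ └─┤
│↓│     │↑ ↲│       │   │
│ └───┐ └───┘ ┌───┐ ├─╴ │
│↳ → ↓│       │↱ ↓│ │↱ ↓│
├───╴ └───────┘ ╷ └─┘ ╷ │
│    ↳ → → → → ↑│↳ → ↑│B│
└───────────────┴─────┴─┘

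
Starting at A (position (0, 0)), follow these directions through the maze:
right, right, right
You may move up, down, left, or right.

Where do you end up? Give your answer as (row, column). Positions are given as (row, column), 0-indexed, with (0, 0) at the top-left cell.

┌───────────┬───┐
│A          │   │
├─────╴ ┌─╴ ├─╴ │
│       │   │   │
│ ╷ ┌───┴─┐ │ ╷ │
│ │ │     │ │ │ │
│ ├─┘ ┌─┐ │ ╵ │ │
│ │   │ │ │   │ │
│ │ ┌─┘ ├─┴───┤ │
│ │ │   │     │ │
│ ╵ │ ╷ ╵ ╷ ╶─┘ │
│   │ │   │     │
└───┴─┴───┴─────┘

Following directions step by step:
Start: (0, 0)
  right: (0, 0) → (0, 1)
  right: (0, 1) → (0, 2)
  right: (0, 2) → (0, 3)
Final position: (0, 3)

Path taken:

┌───────────┬───┐
│A → → B    │   │
├─────╴ ┌─╴ ├─╴ │
│       │   │   │
│ ╷ ┌───┴─┐ │ ╷ │
│ │ │     │ │ │ │
│ ├─┘ ┌─┐ │ ╵ │ │
│ │   │ │ │   │ │
│ │ ┌─┘ ├─┴───┤ │
│ │ │   │     │ │
│ ╵ │ ╷ ╵ ╷ ╶─┘ │
│   │ │   │     │
└───┴─┴───┴─────┘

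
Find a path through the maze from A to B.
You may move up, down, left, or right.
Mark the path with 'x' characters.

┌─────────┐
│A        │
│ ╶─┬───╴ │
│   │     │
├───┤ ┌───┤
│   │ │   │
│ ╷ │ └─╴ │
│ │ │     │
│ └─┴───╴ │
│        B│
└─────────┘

Finding the shortest path through the maze:
Path length: 12 steps
Directions: right → right → right → right → down → left → left → down → down → right → right → down

Solution:

┌─────────┐
│A x x x x│
│ ╶─┬───╴ │
│   │x x x│
├───┤ ┌───┤
│   │x│   │
│ ╷ │ └─╴ │
│ │ │x x x│
│ └─┴───╴ │
│        B│
└─────────┘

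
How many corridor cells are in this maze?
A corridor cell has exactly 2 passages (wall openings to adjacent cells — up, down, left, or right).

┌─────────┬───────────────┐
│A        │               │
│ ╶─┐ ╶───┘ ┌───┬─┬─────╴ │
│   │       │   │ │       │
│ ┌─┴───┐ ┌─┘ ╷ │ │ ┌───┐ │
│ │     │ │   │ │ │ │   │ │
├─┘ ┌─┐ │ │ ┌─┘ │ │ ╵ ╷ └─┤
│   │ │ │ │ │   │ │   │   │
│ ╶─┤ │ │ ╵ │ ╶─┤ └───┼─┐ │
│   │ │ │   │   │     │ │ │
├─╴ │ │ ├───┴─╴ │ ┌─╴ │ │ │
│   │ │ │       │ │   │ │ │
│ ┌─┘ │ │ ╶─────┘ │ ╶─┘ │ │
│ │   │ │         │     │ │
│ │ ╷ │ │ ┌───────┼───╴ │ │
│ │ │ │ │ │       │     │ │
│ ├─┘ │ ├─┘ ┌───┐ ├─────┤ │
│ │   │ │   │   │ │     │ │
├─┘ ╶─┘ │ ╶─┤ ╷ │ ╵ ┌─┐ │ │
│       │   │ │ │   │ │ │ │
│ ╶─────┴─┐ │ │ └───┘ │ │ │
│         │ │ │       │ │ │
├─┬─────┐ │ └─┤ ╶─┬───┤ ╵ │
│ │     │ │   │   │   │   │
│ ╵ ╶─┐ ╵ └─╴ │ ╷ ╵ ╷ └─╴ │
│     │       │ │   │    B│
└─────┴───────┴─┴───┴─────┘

Counting cells with exactly 2 passages:
Total corridor cells: 139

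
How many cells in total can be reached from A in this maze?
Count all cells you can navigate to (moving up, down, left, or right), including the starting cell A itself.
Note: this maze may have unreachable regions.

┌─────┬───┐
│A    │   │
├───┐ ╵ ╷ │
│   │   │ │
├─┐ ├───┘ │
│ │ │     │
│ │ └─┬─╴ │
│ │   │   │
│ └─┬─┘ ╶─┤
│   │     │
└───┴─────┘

Using BFS/flood-fill to find all reachable cells from A:
Maze size: 5 × 5 = 25 total cells
9 cell(s) are walled off and cannot be reached from A.
Reachable cells: 16

Reachable region (· marks reachable cells):

┌─────┬───┐
│A · ·│· ·│
├───┐ ╵ ╷ │
│   │· ·│·│
├─┐ ├───┘ │
│ │ │· · ·│
│ │ └─┬─╴ │
│ │   │· ·│
│ └─┬─┘ ╶─┤
│   │· · ·│
└───┴─────┘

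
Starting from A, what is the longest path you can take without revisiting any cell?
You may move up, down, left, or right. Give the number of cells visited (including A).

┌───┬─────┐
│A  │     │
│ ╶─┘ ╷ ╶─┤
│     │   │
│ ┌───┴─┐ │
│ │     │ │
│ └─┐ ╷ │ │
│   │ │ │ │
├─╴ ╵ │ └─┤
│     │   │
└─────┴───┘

Finding longest simple path using DFS:
Start: (0, 0)
Longest path visits 13 cells
Path: A → down → down → down → right → down → right → up → up → right → down → down → right

Solution:

┌───┬─────┐
│A  │     │
│ ╶─┘ ╷ ╶─┤
│↓    │   │
│ ┌───┴─┐ │
│↓│  ↱ ↓│ │
│ └─┐ ╷ │ │
│↳ ↓│↑│↓│ │
├─╴ ╵ │ └─┤
│  ↳ ↑│↳ B│
└─────┴───┘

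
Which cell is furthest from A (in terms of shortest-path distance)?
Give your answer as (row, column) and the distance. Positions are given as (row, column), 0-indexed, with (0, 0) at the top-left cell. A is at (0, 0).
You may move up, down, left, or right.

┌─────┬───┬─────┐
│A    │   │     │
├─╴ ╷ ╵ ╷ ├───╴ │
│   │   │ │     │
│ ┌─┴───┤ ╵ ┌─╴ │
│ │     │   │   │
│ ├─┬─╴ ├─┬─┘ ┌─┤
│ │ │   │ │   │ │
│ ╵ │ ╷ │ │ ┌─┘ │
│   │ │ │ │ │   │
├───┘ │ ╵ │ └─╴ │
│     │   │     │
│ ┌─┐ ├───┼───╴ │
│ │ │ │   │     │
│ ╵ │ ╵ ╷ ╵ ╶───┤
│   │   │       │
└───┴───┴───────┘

Computing BFS distances from A to all cells:
Furthest cell: (3, 4)
Distance: 39 steps

Path from A to the furthest cell:

┌─────┬───┬─────┐
│A → ↓│↱ ↓│     │
├─╴ ╷ ╵ ╷ ├───╴ │
│   │↳ ↑│↓│↱ → ↓│
│ ┌─┴───┤ ╵ ┌─╴ │
│ │     │↳ ↑│↓ ↲│
│ ├─┬─╴ ├─┬─┘ ┌─┤
│ │ │↱ ↓│B│↓ ↲│ │
│ ╵ │ ╷ │ │ ┌─┘ │
│   │↑│↓│↑│↓│   │
├───┘ │ ╵ │ └─╴ │
│    ↑│↳ ↑│↳ → ↓│
│ ┌─┐ ├───┼───╴ │
│ │ │↑│↓ ↰│↓ ← ↲│
│ ╵ │ ╵ ╷ ╵ ╶───┤
│   │↑ ↲│↑ ↲    │
└───┴───┴───────┘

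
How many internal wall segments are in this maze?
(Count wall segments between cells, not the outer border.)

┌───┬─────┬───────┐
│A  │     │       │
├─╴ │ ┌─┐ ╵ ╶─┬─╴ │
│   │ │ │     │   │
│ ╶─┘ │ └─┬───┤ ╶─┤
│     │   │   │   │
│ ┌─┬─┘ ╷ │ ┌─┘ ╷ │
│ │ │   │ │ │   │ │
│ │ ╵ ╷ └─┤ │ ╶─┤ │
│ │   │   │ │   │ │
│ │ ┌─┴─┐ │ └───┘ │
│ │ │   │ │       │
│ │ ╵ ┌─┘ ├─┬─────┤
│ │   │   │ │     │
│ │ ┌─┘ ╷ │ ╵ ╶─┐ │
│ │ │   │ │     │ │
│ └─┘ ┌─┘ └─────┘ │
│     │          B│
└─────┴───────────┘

Counting internal wall segments:
Total internal walls: 64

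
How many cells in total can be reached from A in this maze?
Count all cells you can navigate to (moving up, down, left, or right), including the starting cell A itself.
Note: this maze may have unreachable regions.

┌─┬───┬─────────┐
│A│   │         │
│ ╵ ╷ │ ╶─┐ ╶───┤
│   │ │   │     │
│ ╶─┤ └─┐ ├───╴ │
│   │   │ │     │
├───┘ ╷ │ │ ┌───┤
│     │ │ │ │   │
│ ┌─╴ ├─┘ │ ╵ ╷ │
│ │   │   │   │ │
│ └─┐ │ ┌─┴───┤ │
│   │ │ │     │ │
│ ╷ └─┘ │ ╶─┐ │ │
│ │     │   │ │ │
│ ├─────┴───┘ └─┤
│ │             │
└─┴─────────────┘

Using BFS/flood-fill to find all reachable cells from A:
Maze size: 8 × 8 = 64 total cells
13 cell(s) are walled off and cannot be reached from A.
Reachable cells: 51

Reachable region (· marks reachable cells):

┌─┬───┬─────────┐
│A│· ·│· · · · ·│
│ ╵ ╷ │ ╶─┐ ╶───┤
│· ·│·│· ·│· · ·│
│ ╶─┤ └─┐ ├───╴ │
│· ·│· ·│·│· · ·│
├───┘ ╷ │ │ ┌───┤
│· · ·│·│·│·│· ·│
│ ┌─╴ ├─┘ │ ╵ ╷ │
│·│· ·│· ·│· ·│·│
│ └─┐ │ ┌─┴───┤ │
│· ·│·│·│     │·│
│ ╷ └─┘ │ ╶─┐ │ │
│·│· · ·│   │ │·│
│ ├─────┴───┘ └─┤
│·│             │
└─┴─────────────┘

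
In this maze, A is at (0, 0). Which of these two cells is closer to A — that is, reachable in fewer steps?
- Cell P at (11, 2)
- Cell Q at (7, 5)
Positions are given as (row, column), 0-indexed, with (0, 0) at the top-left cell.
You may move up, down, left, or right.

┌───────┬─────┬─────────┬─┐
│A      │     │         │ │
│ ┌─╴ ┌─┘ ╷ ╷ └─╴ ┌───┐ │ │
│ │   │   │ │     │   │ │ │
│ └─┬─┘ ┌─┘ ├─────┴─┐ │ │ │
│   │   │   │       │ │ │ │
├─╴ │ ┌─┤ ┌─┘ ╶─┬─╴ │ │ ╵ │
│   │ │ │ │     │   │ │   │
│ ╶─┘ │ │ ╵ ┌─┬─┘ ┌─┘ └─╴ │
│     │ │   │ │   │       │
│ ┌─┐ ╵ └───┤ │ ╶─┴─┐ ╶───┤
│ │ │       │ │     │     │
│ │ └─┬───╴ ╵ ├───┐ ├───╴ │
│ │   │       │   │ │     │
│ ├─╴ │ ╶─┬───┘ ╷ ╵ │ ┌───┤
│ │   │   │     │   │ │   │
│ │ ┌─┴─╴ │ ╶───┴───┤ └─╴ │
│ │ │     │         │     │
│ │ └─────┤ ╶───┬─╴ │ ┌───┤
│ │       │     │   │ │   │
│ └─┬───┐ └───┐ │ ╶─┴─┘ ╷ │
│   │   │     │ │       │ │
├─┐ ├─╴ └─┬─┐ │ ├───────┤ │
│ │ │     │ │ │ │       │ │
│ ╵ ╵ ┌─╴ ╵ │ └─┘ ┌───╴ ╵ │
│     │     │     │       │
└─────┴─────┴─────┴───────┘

Shortest path A → P at (11, 2): 17 steps
Shortest path A → Q at (7, 5): 42 steps

P is closer (17 steps vs 42 steps).

Path to P:

┌───────┬─────┬─────────┬─┐
│A      │     │         │ │
│ ┌─╴ ┌─┘ ╷ ╷ └─╴ ┌───┐ │ │
│↓│   │   │ │     │   │ │ │
│ └─┬─┘ ┌─┘ ├─────┴─┐ │ │ │
│↳ ↓│   │   │       │ │ │ │
├─╴ │ ┌─┤ ┌─┘ ╶─┬─╴ │ │ ╵ │
│↓ ↲│ │ │ │     │   │ │   │
│ ╶─┘ │ │ ╵ ┌─┬─┘ ┌─┘ └─╴ │
│↓    │ │   │ │   │       │
│ ┌─┐ ╵ └───┤ │ ╶─┴─┐ ╶───┤
│↓│ │       │ │     │     │
│ │ └─┬───╴ ╵ ├───┐ ├───╴ │
│↓│   │       │   │ │     │
│ ├─╴ │ ╶─┬───┘ ╷ ╵ │ ┌───┤
│↓│   │   │     │   │ │   │
│ │ ┌─┴─╴ │ ╶───┴───┤ └─╴ │
│↓│ │     │         │     │
│ │ └─────┤ ╶───┬─╴ │ ┌───┤
│↓│       │     │   │ │   │
│ └─┬───┐ └───┐ │ ╶─┴─┘ ╷ │
│↳ ↓│   │     │ │       │ │
├─┐ ├─╴ └─┬─┐ │ ├───────┤ │
│ │↓│P    │ │ │ │       │ │
│ ╵ ╵ ┌─╴ ╵ │ └─┘ ┌───╴ ╵ │
│  ↳ ↑│     │     │       │
└─────┴─────┴─────┴───────┘

Path to Q:

┌───────┬─────┬─────────┬─┐
│A      │↱ ↓  │         │ │
│ ┌─╴ ┌─┘ ╷ ╷ └─╴ ┌───┐ │ │
│↓│   │↱ ↑│↓│     │   │ │ │
│ └─┬─┘ ┌─┘ ├─────┴─┐ │ │ │
│↳ ↓│↱ ↑│↓ ↲│↱ → → ↓│ │ │ │
├─╴ │ ┌─┤ ┌─┘ ╶─┬─╴ │ │ ╵ │
│↓ ↲│↑│ │↓│↱ ↑  │↓ ↲│ │   │
│ ╶─┘ │ │ ╵ ┌─┬─┘ ┌─┘ └─╴ │
│↳ → ↑│ │↳ ↑│ │↓ ↲│       │
│ ┌─┐ ╵ └───┤ │ ╶─┴─┐ ╶───┤
│ │ │       │ │↳ → ↓│     │
│ │ └─┬───╴ ╵ ├───┐ ├───╴ │
│ │   │       │↓ ↰│↓│     │
│ ├─╴ │ ╶─┬───┘ ╷ ╵ │ ┌───┤
│ │   │   │Q ← ↲│↑ ↲│ │   │
│ │ ┌─┴─╴ │ ╶───┴───┤ └─╴ │
│ │ │     │         │     │
│ │ └─────┤ ╶───┬─╴ │ ┌───┤
│ │       │     │   │ │   │
│ └─┬───┐ └───┐ │ ╶─┴─┘ ╷ │
│   │   │     │ │       │ │
├─┐ ├─╴ └─┬─┐ │ ├───────┤ │
│ │ │     │ │ │ │       │ │
│ ╵ ╵ ┌─╴ ╵ │ └─┘ ┌───╴ ╵ │
│     │     │     │       │
└─────┴─────┴─────┴───────┘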